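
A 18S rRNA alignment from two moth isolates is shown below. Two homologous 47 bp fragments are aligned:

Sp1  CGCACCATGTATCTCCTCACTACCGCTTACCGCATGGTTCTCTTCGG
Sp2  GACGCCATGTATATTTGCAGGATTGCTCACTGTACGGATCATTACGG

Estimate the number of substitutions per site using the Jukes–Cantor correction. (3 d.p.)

The sequences differ at 19 of 47 sites, so p = 19/47 ≈ 0.404255.
d = −(3/4) ln(1 − 4p/3) = −0.75 ln(1 − 0.539007) = −0.75 ln(0.460993)
  = −0.75 × (-0.774372) = 0.580779 substitutions/site.

0.581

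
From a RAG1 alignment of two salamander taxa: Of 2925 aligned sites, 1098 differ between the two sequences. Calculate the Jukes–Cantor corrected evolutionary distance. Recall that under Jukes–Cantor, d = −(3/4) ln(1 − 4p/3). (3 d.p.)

0.521

p = 1098/2925 ≈ 0.375385.
d = −(3/4) ln(1 − 4p/3) = −0.75 ln(1 − 0.500513) = −0.75 ln(0.499487)
  = −0.75 × (-0.694174) = 0.520631 substitutions/site.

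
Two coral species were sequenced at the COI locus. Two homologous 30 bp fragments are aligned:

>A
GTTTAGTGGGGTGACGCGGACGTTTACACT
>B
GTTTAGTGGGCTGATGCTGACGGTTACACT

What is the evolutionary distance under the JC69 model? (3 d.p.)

The sequences differ at 4 of 30 sites (11, 15, 18, 23), so p = 4/30 ≈ 0.133333.
d = −(3/4) ln(1 − 4p/3) = −0.75 ln(1 − 0.177777) = −0.75 ln(0.822223)
  = −0.75 × (-0.195744) = 0.146808 substitutions/site.

0.147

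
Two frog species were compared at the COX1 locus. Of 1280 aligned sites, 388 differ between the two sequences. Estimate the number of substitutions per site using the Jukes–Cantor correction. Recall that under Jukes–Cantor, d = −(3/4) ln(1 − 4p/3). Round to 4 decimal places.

p = 388/1280 = 0.303125.
d = −(3/4) ln(1 − 4p/3) = −0.75 ln(1 − 0.404167) = −0.75 ln(0.595833)
  = −0.75 × (-0.517795) = 0.388346 substitutions/site.

0.3883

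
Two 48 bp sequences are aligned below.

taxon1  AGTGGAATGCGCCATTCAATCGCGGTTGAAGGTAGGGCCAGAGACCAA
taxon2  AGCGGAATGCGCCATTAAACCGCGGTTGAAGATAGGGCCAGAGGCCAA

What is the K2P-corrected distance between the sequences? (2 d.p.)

0.11

Of 48 sites, 4 differences are transitions and 1 are transversions, so P = 4/48 ≈ 0.083333 and Q = 1/48 ≈ 0.020833.
Under the Kimura two-parameter model, d = −½ ln(1 − 2P − Q) − ¼ ln(1 − 2Q).
1 − 2P − Q = 0.812501, giving −½ ln(0.812501) = 0.103819.
1 − 2Q = 0.958334, giving −¼ ln(0.958334) = 0.010640.
d = 0.103819 + 0.010640 = 0.114459.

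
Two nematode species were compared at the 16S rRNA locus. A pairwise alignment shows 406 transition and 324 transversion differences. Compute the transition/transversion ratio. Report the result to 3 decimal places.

R = 406/324 = 1.253086… ≈ 1.253 (to 3 d.p.).

1.253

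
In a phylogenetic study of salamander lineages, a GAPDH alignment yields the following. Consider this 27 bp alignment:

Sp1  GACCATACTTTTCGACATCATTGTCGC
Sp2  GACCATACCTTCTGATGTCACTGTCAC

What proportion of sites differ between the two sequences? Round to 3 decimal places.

The sequences differ at 7 of 27 positions (sites 9, 12, 13, 16, 17, 21, 26).
p = 7/27 = 0.259259… ≈ 0.259 (to 3 d.p.).

0.259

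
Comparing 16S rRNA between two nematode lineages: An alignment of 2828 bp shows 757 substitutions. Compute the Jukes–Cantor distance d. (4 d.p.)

0.3311

p = 757/2828 ≈ 0.26768.
d = −(3/4) ln(1 − 4p/3) = −0.75 ln(1 − 0.356907) = −0.75 ln(0.643093)
  = −0.75 × (-0.441466) = 0.331100 substitutions/site.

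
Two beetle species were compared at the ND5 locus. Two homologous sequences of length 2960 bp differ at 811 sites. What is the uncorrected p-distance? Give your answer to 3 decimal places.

p = 811/2960 = 0.273986… ≈ 0.274 (to 3 d.p.).

0.274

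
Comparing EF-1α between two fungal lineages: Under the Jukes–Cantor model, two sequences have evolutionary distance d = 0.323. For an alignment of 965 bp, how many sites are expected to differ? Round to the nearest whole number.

Invert JC69: p = (3/4)(1 − e^(−4d/3)) = 0.75 × (1 − e^(-0.430667)) = 0.75 × (1 − 0.650075) = 0.262444.
Expected differing sites = pL ≈ 0.262444 × 965 = 253.25846 ≈ 253.

253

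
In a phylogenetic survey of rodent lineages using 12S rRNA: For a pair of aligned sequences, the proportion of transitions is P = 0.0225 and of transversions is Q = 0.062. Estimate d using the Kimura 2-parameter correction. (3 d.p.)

Under the Kimura two-parameter model, d = −½ ln(1 − 2P − Q) − ¼ ln(1 − 2Q).
1 − 2P − Q = 0.893, giving −½ ln(0.893) = 0.056584.
1 − 2Q = 0.876, giving −¼ ln(0.876) = 0.033097.
d = 0.056584 + 0.033097 = 0.089681.

0.090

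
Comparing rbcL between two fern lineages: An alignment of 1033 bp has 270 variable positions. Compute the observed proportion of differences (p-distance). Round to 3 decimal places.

p = 270/1033 = 0.261374… ≈ 0.261 (to 3 d.p.).

0.261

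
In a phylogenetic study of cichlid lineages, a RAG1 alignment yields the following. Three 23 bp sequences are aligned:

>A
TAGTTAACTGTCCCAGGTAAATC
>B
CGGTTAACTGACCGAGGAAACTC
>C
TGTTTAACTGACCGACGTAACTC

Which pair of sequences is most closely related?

B and C

A–B: 6/23 differ, p = 0.261, d = 0.321.
A–C: 6/23 differ, p = 0.261, d = 0.321.
B–C: 4/23 differ, p = 0.174, d = 0.198.
The smallest distance is between B and C.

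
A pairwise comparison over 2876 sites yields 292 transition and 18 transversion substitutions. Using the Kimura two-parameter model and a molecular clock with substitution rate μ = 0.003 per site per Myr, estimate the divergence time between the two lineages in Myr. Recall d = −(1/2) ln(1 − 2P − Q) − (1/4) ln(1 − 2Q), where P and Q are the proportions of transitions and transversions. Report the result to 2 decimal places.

20.10

P = 292/2876 ≈ 0.10153 and Q = 18/2876 ≈ 0.006259.
Under the Kimura two-parameter model, d = −½ ln(1 − 2P − Q) − ¼ ln(1 − 2Q).
1 − 2P − Q = 0.790681, giving −½ ln(0.790681) = 0.117430.
1 − 2Q = 0.987482, giving −¼ ln(0.987482) = 0.003149.
d = 0.117430 + 0.003149 = 0.120579.
Under a molecular clock d = 2μt, so t = d/(2μ) = 0.120579 / (2 × 0.003) = 20.10 Myr.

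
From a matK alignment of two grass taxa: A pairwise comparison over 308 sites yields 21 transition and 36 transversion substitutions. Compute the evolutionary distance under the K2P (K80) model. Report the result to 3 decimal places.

0.213

P = 21/308 ≈ 0.068182 and Q = 36/308 ≈ 0.116883.
Under the Kimura two-parameter model, d = −½ ln(1 − 2P − Q) − ¼ ln(1 − 2Q).
1 − 2P − Q = 0.746753, giving −½ ln(0.746753) = 0.146010.
1 − 2Q = 0.766234, giving −¼ ln(0.766234) = 0.066567.
d = 0.146010 + 0.066567 = 0.212577.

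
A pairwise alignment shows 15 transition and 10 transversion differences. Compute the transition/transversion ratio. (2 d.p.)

1.50

R = 15/10 = 1.50.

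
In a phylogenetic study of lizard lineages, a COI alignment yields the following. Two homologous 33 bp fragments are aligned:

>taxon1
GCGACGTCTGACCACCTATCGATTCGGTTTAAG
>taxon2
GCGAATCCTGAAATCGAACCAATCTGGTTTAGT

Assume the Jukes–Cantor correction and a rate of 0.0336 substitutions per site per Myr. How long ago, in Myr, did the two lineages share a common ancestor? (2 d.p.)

The sequences differ at 14 of 33 sites, so p = 14/33 ≈ 0.424242.
d = −(3/4) ln(1 − 4p/3) = −0.75 ln(1 − 0.565656) = −0.75 ln(0.434344)
  = −0.75 × (-0.833918) = 0.625439 substitutions/site.
Under a molecular clock d = 2μt, so t = d/(2μ) = 0.625439 / (2 × 0.0336) = 9.31 Myr.

9.31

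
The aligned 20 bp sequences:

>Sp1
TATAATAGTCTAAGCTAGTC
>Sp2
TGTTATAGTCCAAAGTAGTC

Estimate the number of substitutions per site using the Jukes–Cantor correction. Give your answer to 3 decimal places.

0.304

The sequences differ at 5 of 20 sites (2, 4, 11, 14, 15), so p = 5/20 = 0.25.
d = −(3/4) ln(1 − 4p/3) = −0.75 ln(1 − 0.333333) = −0.75 ln(0.666667)
  = −0.75 × (-0.405465) = 0.304099 substitutions/site.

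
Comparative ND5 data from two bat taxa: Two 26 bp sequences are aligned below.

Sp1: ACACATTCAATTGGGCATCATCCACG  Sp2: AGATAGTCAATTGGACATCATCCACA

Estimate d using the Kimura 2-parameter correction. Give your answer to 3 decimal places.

Of 26 sites, 3 differences are transitions and 2 are transversions, so P = 3/26 ≈ 0.115385 and Q = 2/26 ≈ 0.076923.
Under the Kimura two-parameter model, d = −½ ln(1 − 2P − Q) − ¼ ln(1 − 2Q).
1 − 2P − Q = 0.692307, giving −½ ln(0.692307) = 0.183863.
1 − 2Q = 0.846154, giving −¼ ln(0.846154) = 0.041763.
d = 0.183863 + 0.041763 = 0.225626.

0.226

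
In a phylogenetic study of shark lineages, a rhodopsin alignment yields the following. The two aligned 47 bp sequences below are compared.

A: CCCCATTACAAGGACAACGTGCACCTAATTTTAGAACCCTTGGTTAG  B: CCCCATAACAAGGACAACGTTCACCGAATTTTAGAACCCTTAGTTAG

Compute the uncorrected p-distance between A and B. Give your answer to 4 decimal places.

The sequences differ at 4 of 47 positions (sites 7, 21, 26, 42).
p = 4/47 = 0.085106… ≈ 0.0851 (to 4 d.p.).

0.0851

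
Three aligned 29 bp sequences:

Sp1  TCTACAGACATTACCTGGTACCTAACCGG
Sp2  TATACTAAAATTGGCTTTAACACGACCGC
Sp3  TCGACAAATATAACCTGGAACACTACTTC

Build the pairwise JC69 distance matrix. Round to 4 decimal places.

Sp1–Sp2: 13/29 sites differ → p ≈ 0.448276, d = −0.75 ln(1 − 0.597701) = 0.682920 ≈ 0.6829.
Sp1–Sp3: 11/29 sites differ → p ≈ 0.37931, d = −0.75 ln(1 − 0.505747) = 0.528531 ≈ 0.5285.
Sp2–Sp3: 12/29 sites differ → p ≈ 0.413793, d = −0.75 ln(1 − 0.551724) = 0.601760 ≈ 0.6018.

d(Sp1,Sp2) = 0.6829, d(Sp1,Sp3) = 0.5285, d(Sp2,Sp3) = 0.6018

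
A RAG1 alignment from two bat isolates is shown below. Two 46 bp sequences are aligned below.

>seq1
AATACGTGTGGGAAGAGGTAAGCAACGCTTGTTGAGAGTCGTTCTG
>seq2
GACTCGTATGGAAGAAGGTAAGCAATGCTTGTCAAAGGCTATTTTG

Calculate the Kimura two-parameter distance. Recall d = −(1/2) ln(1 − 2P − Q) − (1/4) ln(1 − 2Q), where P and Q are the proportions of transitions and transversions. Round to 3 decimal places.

0.571

Of 46 sites, 15 differences are transitions and 1 are transversions, so P = 15/46 ≈ 0.326087 and Q = 1/46 ≈ 0.021739.
Under the Kimura two-parameter model, d = −½ ln(1 − 2P − Q) − ¼ ln(1 − 2Q).
1 − 2P − Q = 0.326087, giving −½ ln(0.326087) = 0.560296.
1 − 2Q = 0.956522, giving −¼ ln(0.956522) = 0.011113.
d = 0.560296 + 0.011113 = 0.571409.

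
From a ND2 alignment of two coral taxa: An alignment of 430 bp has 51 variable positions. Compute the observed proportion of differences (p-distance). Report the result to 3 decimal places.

p = 51/430 = 0.118604… ≈ 0.119 (to 3 d.p.).

0.119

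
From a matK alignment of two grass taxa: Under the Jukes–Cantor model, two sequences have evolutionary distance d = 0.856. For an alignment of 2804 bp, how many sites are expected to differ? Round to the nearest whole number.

Invert JC69: p = (3/4)(1 − e^(−4d/3)) = 0.75 × (1 − e^(-1.141333)) = 0.75 × (1 − 0.319393) = 0.510455.
Expected differing sites = pL ≈ 0.510455 × 2804 = 1431.31582 ≈ 1431.

1431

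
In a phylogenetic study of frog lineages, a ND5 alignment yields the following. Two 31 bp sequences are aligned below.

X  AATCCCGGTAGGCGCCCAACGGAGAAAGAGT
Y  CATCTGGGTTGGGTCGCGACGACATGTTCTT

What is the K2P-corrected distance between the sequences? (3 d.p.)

0.990

Of 31 sites, 5 differences are transitions and 12 are transversions, so P = 5/31 ≈ 0.16129 and Q = 12/31 ≈ 0.387097.
Under the Kimura two-parameter model, d = −½ ln(1 − 2P − Q) − ¼ ln(1 − 2Q).
1 − 2P − Q = 0.290323, giving −½ ln(0.290323) = 0.618381.
1 − 2Q = 0.225806, giving −¼ ln(0.225806) = 0.372020.
d = 0.618381 + 0.372020 = 0.990401.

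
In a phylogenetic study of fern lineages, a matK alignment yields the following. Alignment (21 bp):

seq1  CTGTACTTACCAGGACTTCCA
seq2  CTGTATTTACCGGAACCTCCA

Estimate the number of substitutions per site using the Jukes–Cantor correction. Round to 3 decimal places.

The sequences differ at 4 of 21 sites (6, 12, 14, 17), so p = 4/21 ≈ 0.190476.
d = −(3/4) ln(1 − 4p/3) = −0.75 ln(1 − 0.253968) = −0.75 ln(0.746032)
  = −0.75 × (-0.292987) = 0.219740 substitutions/site.

0.220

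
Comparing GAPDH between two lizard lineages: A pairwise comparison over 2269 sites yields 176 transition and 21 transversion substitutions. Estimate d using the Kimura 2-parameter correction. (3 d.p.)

P = 176/2269 ≈ 0.077567 and Q = 21/2269 ≈ 0.009255.
Under the Kimura two-parameter model, d = −½ ln(1 − 2P − Q) − ¼ ln(1 − 2Q).
1 − 2P − Q = 0.835611, giving −½ ln(0.835611) = 0.089796.
1 − 2Q = 0.98149, giving −¼ ln(0.98149) = 0.004671.
d = 0.089796 + 0.004671 = 0.094467.

0.094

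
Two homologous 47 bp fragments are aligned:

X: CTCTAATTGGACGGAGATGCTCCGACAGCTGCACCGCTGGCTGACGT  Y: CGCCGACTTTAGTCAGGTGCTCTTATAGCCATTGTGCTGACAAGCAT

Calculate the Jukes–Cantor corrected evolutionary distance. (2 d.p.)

The sequences differ at 24 of 47 sites, so p = 24/47 ≈ 0.510638.
d = −(3/4) ln(1 − 4p/3) = −0.75 ln(1 − 0.680851) = −0.75 ln(0.319149)
  = −0.75 × (-1.142097) = 0.856573 substitutions/site.

0.86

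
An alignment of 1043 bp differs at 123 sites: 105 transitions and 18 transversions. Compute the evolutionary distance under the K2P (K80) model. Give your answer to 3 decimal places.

0.132

P = 105/1043 ≈ 0.100671 and Q = 18/1043 ≈ 0.017258.
Under the Kimura two-parameter model, d = −½ ln(1 − 2P − Q) − ¼ ln(1 − 2Q).
1 − 2P − Q = 0.7814, giving −½ ln(0.7814) = 0.123334.
1 − 2Q = 0.965484, giving −¼ ln(0.965484) = 0.008781.
d = 0.123334 + 0.008781 = 0.132115.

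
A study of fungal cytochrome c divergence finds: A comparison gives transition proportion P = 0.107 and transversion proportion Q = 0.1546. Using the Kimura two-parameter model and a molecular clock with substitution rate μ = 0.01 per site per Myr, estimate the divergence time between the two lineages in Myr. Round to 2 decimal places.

16.12

Under the Kimura two-parameter model, d = −½ ln(1 − 2P − Q) − ¼ ln(1 − 2Q).
1 − 2P − Q = 0.6314, giving −½ ln(0.6314) = 0.229908.
1 − 2Q = 0.6908, giving −¼ ln(0.6908) = 0.092476.
d = 0.229908 + 0.092476 = 0.322384.
Under a molecular clock d = 2μt, so t = d/(2μ) = 0.322384 / (2 × 0.01) = 16.12 Myr.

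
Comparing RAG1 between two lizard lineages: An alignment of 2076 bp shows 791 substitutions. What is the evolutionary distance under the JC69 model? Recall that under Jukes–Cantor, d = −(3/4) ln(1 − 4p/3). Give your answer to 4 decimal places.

0.5320

p = 791/2076 ≈ 0.381021.
d = −(3/4) ln(1 − 4p/3) = −0.75 ln(1 − 0.508028) = −0.75 ln(0.491972)
  = −0.75 × (-0.709333) = 0.532000 substitutions/site.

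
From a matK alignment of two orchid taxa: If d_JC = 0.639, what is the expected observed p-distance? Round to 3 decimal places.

p = (3/4)(1 − e^(−4d/3)) = 0.75 × (1 − e^(-0.852)) = 0.75 × (1 − 0.426561) = 0.430079.

0.430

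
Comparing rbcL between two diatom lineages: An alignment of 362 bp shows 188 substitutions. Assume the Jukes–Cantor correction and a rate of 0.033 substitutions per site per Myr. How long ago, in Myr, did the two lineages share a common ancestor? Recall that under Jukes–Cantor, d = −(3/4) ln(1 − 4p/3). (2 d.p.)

p = 188/362 ≈ 0.519337.
d = −(3/4) ln(1 − 4p/3) = −0.75 ln(1 − 0.692449) = −0.75 ln(0.307551)
  = −0.75 × (-1.179114) = 0.884336 substitutions/site.
Under a molecular clock d = 2μt, so t = d/(2μ) = 0.884336 / (2 × 0.033) = 13.40 Myr.

13.40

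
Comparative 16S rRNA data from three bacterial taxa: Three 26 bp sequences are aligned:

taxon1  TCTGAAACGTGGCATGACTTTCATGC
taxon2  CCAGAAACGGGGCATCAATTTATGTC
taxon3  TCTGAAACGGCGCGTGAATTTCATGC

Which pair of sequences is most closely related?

taxon1 and taxon3

taxon1–taxon2: 9/26 differ, p = 0.346, d = 0.464.
taxon1–taxon3: 4/26 differ, p = 0.154, d = 0.172.
taxon2–taxon3: 9/26 differ, p = 0.346, d = 0.464.
The smallest distance is between taxon1 and taxon3.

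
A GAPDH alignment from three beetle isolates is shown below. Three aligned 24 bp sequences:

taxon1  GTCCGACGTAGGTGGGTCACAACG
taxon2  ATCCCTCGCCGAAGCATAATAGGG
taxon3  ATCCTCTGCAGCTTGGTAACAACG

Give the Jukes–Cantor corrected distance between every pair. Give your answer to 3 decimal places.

d(taxon1,taxon2) = 0.961, d(taxon1,taxon3) = 0.441, d(taxon2,taxon3) = 0.824

taxon1–taxon2: 13/24 sites differ → p ≈ 0.541667, d = −0.75 ln(1 − 0.722223) = 0.960702 ≈ 0.961.
taxon1–taxon3: 8/24 sites differ → p ≈ 0.333333, d = −0.75 ln(1 − 0.444444) = 0.440839 ≈ 0.441.
taxon2–taxon3: 12/24 sites differ → p = 0.5, d = −0.75 ln(1 − 0.666667) = 0.823960 ≈ 0.824.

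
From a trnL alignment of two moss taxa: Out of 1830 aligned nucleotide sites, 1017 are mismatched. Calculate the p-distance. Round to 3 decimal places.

0.556

p = 1017/1830 = 0.555737… ≈ 0.556 (to 3 d.p.).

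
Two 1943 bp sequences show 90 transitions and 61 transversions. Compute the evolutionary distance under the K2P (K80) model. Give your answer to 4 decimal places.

P = 90/1943 ≈ 0.04632 and Q = 61/1943 ≈ 0.031395.
Under the Kimura two-parameter model, d = −½ ln(1 − 2P − Q) − ¼ ln(1 − 2Q).
1 − 2P − Q = 0.875965, giving −½ ln(0.875965) = 0.066215.
1 − 2Q = 0.93721, giving −¼ ln(0.93721) = 0.016212.
d = 0.066215 + 0.016212 = 0.082427.

0.0824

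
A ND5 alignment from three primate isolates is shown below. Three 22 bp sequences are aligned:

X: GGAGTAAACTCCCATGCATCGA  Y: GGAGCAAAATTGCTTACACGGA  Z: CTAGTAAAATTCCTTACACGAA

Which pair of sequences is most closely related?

Y and Z

X–Y: 8/22 differ, p = 0.364, d = 0.497.
X–Z: 9/22 differ, p = 0.409, d = 0.591.
Y–Z: 5/22 differ, p = 0.227, d = 0.271.
The smallest distance is between Y and Z.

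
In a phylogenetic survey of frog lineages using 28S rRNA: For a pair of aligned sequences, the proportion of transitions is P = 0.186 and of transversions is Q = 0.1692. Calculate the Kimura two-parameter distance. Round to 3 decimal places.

Under the Kimura two-parameter model, d = −½ ln(1 − 2P − Q) − ¼ ln(1 − 2Q).
1 − 2P − Q = 0.4588, giving −½ ln(0.4588) = 0.389570.
1 − 2Q = 0.6616, giving −¼ ln(0.6616) = 0.103274.
d = 0.389570 + 0.103274 = 0.492844.

0.493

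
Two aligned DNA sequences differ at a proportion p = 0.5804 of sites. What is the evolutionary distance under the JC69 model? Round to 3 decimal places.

d = −(3/4) ln(1 − 4p/3) = −0.75 ln(1 − 0.773867) = −0.75 ln(0.226133)
  = −0.75 × (-1.486632) = 1.114974 substitutions/site.

1.115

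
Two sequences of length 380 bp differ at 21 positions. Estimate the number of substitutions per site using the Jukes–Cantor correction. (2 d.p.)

p = 21/380 ≈ 0.055263.
d = −(3/4) ln(1 − 4p/3) = −0.75 ln(1 − 0.073684) = −0.75 ln(0.926316)
  = −0.75 × (-0.076540) = 0.057405 substitutions/site.

0.06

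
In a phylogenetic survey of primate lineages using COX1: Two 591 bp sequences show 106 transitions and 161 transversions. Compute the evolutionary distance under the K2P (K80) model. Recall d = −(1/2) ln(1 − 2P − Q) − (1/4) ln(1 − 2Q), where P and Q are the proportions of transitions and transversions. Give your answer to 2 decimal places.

P = 106/591 ≈ 0.179357 and Q = 161/591 ≈ 0.27242.
Under the Kimura two-parameter model, d = −½ ln(1 − 2P − Q) − ¼ ln(1 − 2Q).
1 − 2P − Q = 0.368866, giving −½ ln(0.368866) = 0.498661.
1 − 2Q = 0.45516, giving −¼ ln(0.45516) = 0.196777.
d = 0.498661 + 0.196777 = 0.695438.

0.70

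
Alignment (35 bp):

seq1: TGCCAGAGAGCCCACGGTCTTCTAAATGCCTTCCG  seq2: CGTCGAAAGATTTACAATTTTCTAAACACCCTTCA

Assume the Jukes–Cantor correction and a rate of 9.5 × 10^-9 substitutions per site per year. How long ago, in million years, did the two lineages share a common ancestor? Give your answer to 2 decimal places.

45.69

The sequences differ at 18 of 35 sites, so p = 18/35 ≈ 0.514286.
d = −(3/4) ln(1 − 4p/3) = −0.75 ln(1 − 0.685715) = −0.75 ln(0.314285)
  = −0.75 × (-1.157455) = 0.868091 substitutions/site.
Under a molecular clock d = 2μt, so t = d/(2μ) = 0.868091 / (2 × 9.5 × 10^-9) = 45.69 million years.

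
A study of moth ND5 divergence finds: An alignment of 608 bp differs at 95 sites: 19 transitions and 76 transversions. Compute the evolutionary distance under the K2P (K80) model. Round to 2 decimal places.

0.18

P = 19/608 = 0.03125 and Q = 76/608 = 0.125.
Under the Kimura two-parameter model, d = −½ ln(1 − 2P − Q) − ¼ ln(1 − 2Q).
1 − 2P − Q = 0.8125, giving −½ ln(0.8125) = 0.103820.
1 − 2Q = 0.75, giving −¼ ln(0.75) = 0.071921.
d = 0.103820 + 0.071921 = 0.175741.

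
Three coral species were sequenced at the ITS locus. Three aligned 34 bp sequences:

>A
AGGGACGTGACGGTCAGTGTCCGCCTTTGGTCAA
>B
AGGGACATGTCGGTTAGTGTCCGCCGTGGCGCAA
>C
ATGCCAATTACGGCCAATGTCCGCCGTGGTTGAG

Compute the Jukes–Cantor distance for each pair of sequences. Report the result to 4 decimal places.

A–B: 7/34 sites differ → p ≈ 0.205882, d = −0.75 ln(1 − 0.274509) = 0.240680 ≈ 0.2407.
A–C: 13/34 sites differ → p ≈ 0.382353, d = −0.75 ln(1 − 0.509804) = 0.534712 ≈ 0.5347.
B–C: 13/34 sites differ → p ≈ 0.382353, d = −0.75 ln(1 − 0.509804) = 0.534712 ≈ 0.5347.

d(A,B) = 0.2407, d(A,C) = 0.5347, d(B,C) = 0.5347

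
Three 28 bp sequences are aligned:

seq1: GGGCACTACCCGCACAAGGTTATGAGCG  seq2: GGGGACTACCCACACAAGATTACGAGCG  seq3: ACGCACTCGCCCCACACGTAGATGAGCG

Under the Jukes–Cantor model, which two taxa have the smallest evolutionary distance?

seq1–seq2: 4/28 differ, p = 0.143, d = 0.158.
seq1–seq3: 9/28 differ, p = 0.321, d = 0.420.
seq2–seq3: 11/28 differ, p = 0.393, d = 0.556.
The smallest distance is between seq1 and seq2.

seq1 and seq2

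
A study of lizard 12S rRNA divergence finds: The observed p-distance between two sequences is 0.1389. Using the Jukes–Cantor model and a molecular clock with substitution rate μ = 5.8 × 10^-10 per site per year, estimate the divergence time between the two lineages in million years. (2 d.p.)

132.42

d = −(3/4) ln(1 − 4p/3) = −0.75 ln(1 − 0.1852) = −0.75 ln(0.8148)
  = −0.75 × (-0.204813) = 0.153610 substitutions/site.
Under a molecular clock d = 2μt, so t = d/(2μ) = 0.153610 / (2 × 5.8 × 10^-10) = 132.42 million years.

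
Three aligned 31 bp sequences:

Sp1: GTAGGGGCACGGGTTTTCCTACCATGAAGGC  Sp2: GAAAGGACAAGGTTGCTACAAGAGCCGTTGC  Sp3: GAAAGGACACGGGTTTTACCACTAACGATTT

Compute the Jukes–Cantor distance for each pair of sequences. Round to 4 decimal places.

d(Sp1,Sp2) = 0.9853, d(Sp1,Sp3) = 0.5445, d(Sp2,Sp3) = 0.5445

Sp1–Sp2: 17/31 sites differ → p ≈ 0.548387, d = −0.75 ln(1 − 0.731183) = 0.985293 ≈ 0.9853.
Sp1–Sp3: 12/31 sites differ → p ≈ 0.387097, d = −0.75 ln(1 − 0.516129) = 0.544453 ≈ 0.5445.
Sp2–Sp3: 12/31 sites differ → p ≈ 0.387097, d = −0.75 ln(1 − 0.516129) = 0.544453 ≈ 0.5445.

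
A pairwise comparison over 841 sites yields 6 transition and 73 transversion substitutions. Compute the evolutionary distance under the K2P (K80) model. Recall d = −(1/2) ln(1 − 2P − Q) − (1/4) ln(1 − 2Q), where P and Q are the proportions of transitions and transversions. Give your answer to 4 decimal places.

0.1009

P = 6/841 ≈ 0.007134 and Q = 73/841 ≈ 0.086801.
Under the Kimura two-parameter model, d = −½ ln(1 − 2P − Q) − ¼ ln(1 − 2Q).
1 − 2P − Q = 0.898931, giving −½ ln(0.898931) = 0.053274.
1 − 2Q = 0.826398, giving −¼ ln(0.826398) = 0.047670.
d = 0.053274 + 0.047670 = 0.100944.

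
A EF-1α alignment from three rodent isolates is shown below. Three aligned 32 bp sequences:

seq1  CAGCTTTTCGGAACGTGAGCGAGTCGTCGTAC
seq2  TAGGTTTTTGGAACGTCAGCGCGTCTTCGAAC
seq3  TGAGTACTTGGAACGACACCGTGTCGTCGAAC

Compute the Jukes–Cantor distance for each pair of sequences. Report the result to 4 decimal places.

seq1–seq2: 7/32 sites differ → p = 0.21875, d = −0.75 ln(1 − 0.291667) = 0.258631 ≈ 0.2586.
seq1–seq3: 12/32 sites differ → p = 0.375, d = −0.75 ln(1 − 0.5) = 0.519860 ≈ 0.5199.
seq2–seq3: 8/32 sites differ → p = 0.25, d = −0.75 ln(1 − 0.333333) = 0.304098 ≈ 0.3041.

d(seq1,seq2) = 0.2586, d(seq1,seq3) = 0.5199, d(seq2,seq3) = 0.3041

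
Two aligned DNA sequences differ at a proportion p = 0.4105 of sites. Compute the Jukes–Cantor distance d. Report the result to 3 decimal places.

d = −(3/4) ln(1 − 4p/3) = −0.75 ln(1 − 0.547333) = −0.75 ln(0.452667)
  = −0.75 × (-0.792599) = 0.594449 substitutions/site.

0.594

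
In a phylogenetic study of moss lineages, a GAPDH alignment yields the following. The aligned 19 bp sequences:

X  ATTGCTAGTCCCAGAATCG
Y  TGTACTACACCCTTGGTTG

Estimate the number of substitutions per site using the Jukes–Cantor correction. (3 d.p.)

The sequences differ at 10 of 19 sites (1, 2, 4, 8, 9, 13, 14, 15, 16, 18), so p = 10/19 ≈ 0.526316.
d = −(3/4) ln(1 − 4p/3) = −0.75 ln(1 − 0.701755) = −0.75 ln(0.298245)
  = −0.75 × (-1.209840) = 0.907380 substitutions/site.

0.907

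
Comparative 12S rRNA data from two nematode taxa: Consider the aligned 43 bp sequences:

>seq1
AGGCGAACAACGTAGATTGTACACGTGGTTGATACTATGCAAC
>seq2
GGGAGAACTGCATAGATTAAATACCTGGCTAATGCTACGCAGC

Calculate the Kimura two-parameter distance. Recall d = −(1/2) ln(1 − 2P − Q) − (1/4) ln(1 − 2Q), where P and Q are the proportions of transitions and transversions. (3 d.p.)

Of 43 sites, 10 differences are transitions and 4 are transversions, so P = 10/43 ≈ 0.232558 and Q = 4/43 ≈ 0.093023.
Under the Kimura two-parameter model, d = −½ ln(1 − 2P − Q) − ¼ ln(1 − 2Q).
1 − 2P − Q = 0.441861, giving −½ ln(0.441861) = 0.408380.
1 − 2Q = 0.813954, giving −¼ ln(0.813954) = 0.051463.
d = 0.408380 + 0.051463 = 0.459843.

0.460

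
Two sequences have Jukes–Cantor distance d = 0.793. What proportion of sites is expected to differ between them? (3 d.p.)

p = (3/4)(1 − e^(−4d/3)) = 0.75 × (1 − e^(-1.057333)) = 0.75 × (1 − 0.347381) = 0.489464.

0.489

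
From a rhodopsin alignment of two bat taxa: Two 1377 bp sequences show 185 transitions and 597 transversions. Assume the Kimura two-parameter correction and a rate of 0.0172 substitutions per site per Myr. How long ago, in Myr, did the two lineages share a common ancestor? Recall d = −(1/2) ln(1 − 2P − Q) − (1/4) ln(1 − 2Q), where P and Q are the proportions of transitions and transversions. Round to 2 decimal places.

32.28

P = 185/1377 ≈ 0.13435 and Q = 597/1377 ≈ 0.433551.
Under the Kimura two-parameter model, d = −½ ln(1 − 2P − Q) − ¼ ln(1 − 2Q).
1 − 2P − Q = 0.297749, giving −½ ln(0.297749) = 0.605752.
1 − 2Q = 0.132898, giving −¼ ln(0.132898) = 0.504543.
d = 0.605752 + 0.504543 = 1.110295.
Under a molecular clock d = 2μt, so t = d/(2μ) = 1.110295 / (2 × 0.0172) = 32.28 Myr.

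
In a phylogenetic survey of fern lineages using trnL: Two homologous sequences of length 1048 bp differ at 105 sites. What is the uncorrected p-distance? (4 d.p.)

0.1002

p = 105/1048 = 0.100190… ≈ 0.1002 (to 4 d.p.).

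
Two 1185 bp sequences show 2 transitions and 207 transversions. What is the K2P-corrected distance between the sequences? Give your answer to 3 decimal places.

P = 2/1185 ≈ 0.001688 and Q = 207/1185 ≈ 0.174684.
Under the Kimura two-parameter model, d = −½ ln(1 − 2P − Q) − ¼ ln(1 − 2Q).
1 − 2P − Q = 0.82194, giving −½ ln(0.82194) = 0.098044.
1 − 2Q = 0.650632, giving −¼ ln(0.650632) = 0.107453.
d = 0.098044 + 0.107453 = 0.205497.

0.205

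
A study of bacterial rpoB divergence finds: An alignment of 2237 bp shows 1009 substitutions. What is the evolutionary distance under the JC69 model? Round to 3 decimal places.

0.690

p = 1009/2237 ≈ 0.451051.
d = −(3/4) ln(1 − 4p/3) = −0.75 ln(1 − 0.601401) = −0.75 ln(0.398599)
  = −0.75 × (-0.919799) = 0.689849 substitutions/site.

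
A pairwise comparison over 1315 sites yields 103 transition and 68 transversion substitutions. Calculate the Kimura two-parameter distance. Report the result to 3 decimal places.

0.144

P = 103/1315 ≈ 0.078327 and Q = 68/1315 ≈ 0.051711.
Under the Kimura two-parameter model, d = −½ ln(1 − 2P − Q) − ¼ ln(1 − 2Q).
1 − 2P − Q = 0.791635, giving −½ ln(0.791635) = 0.116827.
1 − 2Q = 0.896578, giving −¼ ln(0.896578) = 0.027292.
d = 0.116827 + 0.027292 = 0.144119.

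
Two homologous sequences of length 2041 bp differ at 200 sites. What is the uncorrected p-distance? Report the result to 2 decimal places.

p = 200/2041 = 0.097991… ≈ 0.10 (to 2 d.p.).

0.10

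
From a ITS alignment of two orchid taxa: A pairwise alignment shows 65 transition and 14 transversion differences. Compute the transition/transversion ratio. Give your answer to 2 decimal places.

R = 65/14 = 4.642857… ≈ 4.64 (to 2 d.p.).

4.64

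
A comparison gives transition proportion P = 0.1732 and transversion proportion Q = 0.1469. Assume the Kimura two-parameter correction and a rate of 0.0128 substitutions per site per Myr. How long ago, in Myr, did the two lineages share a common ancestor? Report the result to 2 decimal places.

16.68

Under the Kimura two-parameter model, d = −½ ln(1 − 2P − Q) − ¼ ln(1 − 2Q).
1 − 2P − Q = 0.5067, giving −½ ln(0.5067) = 0.339918.
1 − 2Q = 0.7062, giving −¼ ln(0.7062) = 0.086964.
d = 0.339918 + 0.086964 = 0.426882.
Under a molecular clock d = 2μt, so t = d/(2μ) = 0.426882 / (2 × 0.0128) = 16.68 Myr.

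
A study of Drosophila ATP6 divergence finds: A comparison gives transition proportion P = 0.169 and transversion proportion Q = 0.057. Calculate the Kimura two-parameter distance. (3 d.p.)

Under the Kimura two-parameter model, d = −½ ln(1 − 2P − Q) − ¼ ln(1 − 2Q).
1 − 2P − Q = 0.605, giving −½ ln(0.605) = 0.251263.
1 − 2Q = 0.886, giving −¼ ln(0.886) = 0.030260.
d = 0.251263 + 0.030260 = 0.281523.

0.282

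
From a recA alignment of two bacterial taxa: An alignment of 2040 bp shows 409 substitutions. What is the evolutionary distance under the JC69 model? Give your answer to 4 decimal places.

p = 409/2040 ≈ 0.20049.
d = −(3/4) ln(1 − 4p/3) = −0.75 ln(1 − 0.26732) = −0.75 ln(0.73268)
  = −0.75 × (-0.311046) = 0.233285 substitutions/site.

0.2333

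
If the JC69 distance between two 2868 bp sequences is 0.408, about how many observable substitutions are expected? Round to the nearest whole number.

Invert JC69: p = (3/4)(1 − e^(−4d/3)) = 0.75 × (1 − e^(-0.544)) = 0.75 × (1 − 0.580422) = 0.314684.
Expected differing sites = pL ≈ 0.314684 × 2868 = 902.513712 ≈ 903.

903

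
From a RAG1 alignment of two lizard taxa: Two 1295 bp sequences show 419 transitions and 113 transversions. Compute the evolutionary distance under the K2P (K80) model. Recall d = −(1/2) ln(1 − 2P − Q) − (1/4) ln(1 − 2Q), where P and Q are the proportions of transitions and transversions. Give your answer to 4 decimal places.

0.7108

P = 419/1295 ≈ 0.323552 and Q = 113/1295 ≈ 0.087259.
Under the Kimura two-parameter model, d = −½ ln(1 − 2P − Q) − ¼ ln(1 − 2Q).
1 − 2P − Q = 0.265637, giving −½ ln(0.265637) = 0.662812.
1 − 2Q = 0.825482, giving −¼ ln(0.825482) = 0.047947.
d = 0.662812 + 0.047947 = 0.710759.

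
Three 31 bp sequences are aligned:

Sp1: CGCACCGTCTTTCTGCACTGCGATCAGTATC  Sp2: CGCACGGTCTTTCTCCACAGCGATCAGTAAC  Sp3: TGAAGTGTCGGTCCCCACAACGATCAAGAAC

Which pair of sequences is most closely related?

Sp1 and Sp2

Sp1–Sp2: 4/31 differ, p = 0.129, d = 0.142.
Sp1–Sp3: 13/31 differ, p = 0.419, d = 0.614.
Sp2–Sp3: 10/31 differ, p = 0.323, d = 0.422.
The smallest distance is between Sp1 and Sp2.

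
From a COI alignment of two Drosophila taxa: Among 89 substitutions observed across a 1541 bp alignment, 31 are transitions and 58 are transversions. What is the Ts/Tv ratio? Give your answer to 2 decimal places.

0.53

R = 31/58 = 0.534482… ≈ 0.53 (to 2 d.p.).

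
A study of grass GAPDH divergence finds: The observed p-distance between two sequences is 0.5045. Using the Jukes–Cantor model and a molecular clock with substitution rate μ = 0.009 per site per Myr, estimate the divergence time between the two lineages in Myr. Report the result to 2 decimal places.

46.53

d = −(3/4) ln(1 − 4p/3) = −0.75 ln(1 − 0.672667) = −0.75 ln(0.327333)
  = −0.75 × (-1.116777) = 0.837583 substitutions/site.
Under a molecular clock d = 2μt, so t = d/(2μ) = 0.837583 / (2 × 0.009) = 46.53 Myr.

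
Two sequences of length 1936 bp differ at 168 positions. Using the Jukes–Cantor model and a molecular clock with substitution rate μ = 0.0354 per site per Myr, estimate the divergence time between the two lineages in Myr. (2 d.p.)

1.30

p = 168/1936 ≈ 0.086777.
d = −(3/4) ln(1 − 4p/3) = −0.75 ln(1 − 0.115703) = −0.75 ln(0.884297)
  = −0.75 × (-0.122962) = 0.092222 substitutions/site.
Under a molecular clock d = 2μt, so t = d/(2μ) = 0.092222 / (2 × 0.0354) = 1.30 Myr.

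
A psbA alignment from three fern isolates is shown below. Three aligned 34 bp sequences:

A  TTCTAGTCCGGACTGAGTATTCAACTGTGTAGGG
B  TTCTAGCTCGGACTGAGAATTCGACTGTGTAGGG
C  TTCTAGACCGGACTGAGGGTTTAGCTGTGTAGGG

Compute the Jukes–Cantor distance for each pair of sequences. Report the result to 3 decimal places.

A–B: 4/34 sites differ → p ≈ 0.117647, d = −0.75 ln(1 − 0.156863) = 0.127969 ≈ 0.128.
A–C: 5/34 sites differ → p ≈ 0.147059, d = −0.75 ln(1 − 0.196079) = 0.163691 ≈ 0.164.
B–C: 7/34 sites differ → p ≈ 0.205882, d = −0.75 ln(1 − 0.274509) = 0.240680 ≈ 0.241.

d(A,B) = 0.128, d(A,C) = 0.164, d(B,C) = 0.241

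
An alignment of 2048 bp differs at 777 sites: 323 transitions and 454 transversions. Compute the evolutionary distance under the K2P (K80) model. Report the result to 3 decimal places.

P = 323/2048 ≈ 0.157715 and Q = 454/2048 ≈ 0.22168.
Under the Kimura two-parameter model, d = −½ ln(1 − 2P − Q) − ¼ ln(1 − 2Q).
1 − 2P − Q = 0.46289, giving −½ ln(0.46289) = 0.385133.
1 − 2Q = 0.55664, giving −¼ ln(0.55664) = 0.146459.
d = 0.385133 + 0.146459 = 0.531592.

0.532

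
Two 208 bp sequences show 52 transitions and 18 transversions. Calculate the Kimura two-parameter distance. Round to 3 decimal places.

0.489

P = 52/208 = 0.25 and Q = 18/208 ≈ 0.086538.
Under the Kimura two-parameter model, d = −½ ln(1 − 2P − Q) − ¼ ln(1 − 2Q).
1 − 2P − Q = 0.413462, giving −½ ln(0.413462) = 0.441595.
1 − 2Q = 0.826924, giving −¼ ln(0.826924) = 0.047511.
d = 0.441595 + 0.047511 = 0.489106.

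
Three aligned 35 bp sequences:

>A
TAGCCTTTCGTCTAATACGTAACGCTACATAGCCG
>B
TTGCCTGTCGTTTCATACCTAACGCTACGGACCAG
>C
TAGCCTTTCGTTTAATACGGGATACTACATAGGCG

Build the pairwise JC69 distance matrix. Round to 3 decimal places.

d(A,B) = 0.315, d(A,C) = 0.195, d(B,C) = 0.513

A–B: 9/35 sites differ → p ≈ 0.257143, d = −0.75 ln(1 − 0.342857) = 0.314890 ≈ 0.315.
A–C: 6/35 sites differ → p ≈ 0.171429, d = −0.75 ln(1 − 0.228572) = 0.194634 ≈ 0.195.
B–C: 13/35 sites differ → p ≈ 0.371429, d = −0.75 ln(1 − 0.495239) = 0.512753 ≈ 0.513.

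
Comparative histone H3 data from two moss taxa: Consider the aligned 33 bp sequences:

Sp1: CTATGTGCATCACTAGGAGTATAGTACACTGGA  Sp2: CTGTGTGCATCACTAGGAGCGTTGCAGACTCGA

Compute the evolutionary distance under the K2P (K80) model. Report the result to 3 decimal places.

Of 33 sites, 4 differences are transitions and 3 are transversions, so P = 4/33 ≈ 0.121212 and Q = 3/33 ≈ 0.090909.
Under the Kimura two-parameter model, d = −½ ln(1 − 2P − Q) − ¼ ln(1 − 2Q).
1 − 2P − Q = 0.666667, giving −½ ln(0.666667) = 0.202732.
1 − 2Q = 0.818182, giving −¼ ln(0.818182) = 0.050168.
d = 0.202732 + 0.050168 = 0.252900.

0.253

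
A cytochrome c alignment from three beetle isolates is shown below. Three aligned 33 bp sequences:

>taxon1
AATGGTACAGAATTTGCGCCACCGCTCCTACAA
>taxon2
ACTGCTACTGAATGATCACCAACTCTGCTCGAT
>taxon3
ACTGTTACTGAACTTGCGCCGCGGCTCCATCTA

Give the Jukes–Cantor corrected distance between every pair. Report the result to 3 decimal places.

d(taxon1,taxon2) = 0.559, d(taxon1,taxon3) = 0.339, d(taxon2,taxon3) = 0.780

taxon1–taxon2: 13/33 sites differ → p ≈ 0.393939, d = −0.75 ln(1 − 0.525252) = 0.558728 ≈ 0.559.
taxon1–taxon3: 9/33 sites differ → p ≈ 0.272727, d = −0.75 ln(1 − 0.363636) = 0.338988 ≈ 0.339.
taxon2–taxon3: 16/33 sites differ → p ≈ 0.484848, d = −0.75 ln(1 − 0.646464) = 0.779827 ≈ 0.780.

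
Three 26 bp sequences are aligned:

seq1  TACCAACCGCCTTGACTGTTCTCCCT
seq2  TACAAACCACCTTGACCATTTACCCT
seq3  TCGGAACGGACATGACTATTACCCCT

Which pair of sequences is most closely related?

seq1–seq2: 6/26 differ, p = 0.231, d = 0.276.
seq1–seq3: 9/26 differ, p = 0.346, d = 0.464.
seq2–seq3: 10/26 differ, p = 0.385, d = 0.539.
The smallest distance is between seq1 and seq2.

seq1 and seq2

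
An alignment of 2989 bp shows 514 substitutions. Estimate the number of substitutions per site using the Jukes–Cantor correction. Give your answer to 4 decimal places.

p = 514/2989 ≈ 0.171964.
d = −(3/4) ln(1 − 4p/3) = −0.75 ln(1 − 0.229285) = −0.75 ln(0.770715)
  = −0.75 × (-0.260437) = 0.195328 substitutions/site.

0.1953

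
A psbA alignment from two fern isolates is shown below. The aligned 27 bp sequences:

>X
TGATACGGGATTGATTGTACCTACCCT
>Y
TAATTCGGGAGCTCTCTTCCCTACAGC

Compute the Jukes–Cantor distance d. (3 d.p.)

The sequences differ at 12 of 27 sites, so p = 12/27 ≈ 0.444444.
d = −(3/4) ln(1 − 4p/3) = −0.75 ln(1 − 0.592592) = −0.75 ln(0.407408)
  = −0.75 × (-0.897940) = 0.673455 substitutions/site.

0.673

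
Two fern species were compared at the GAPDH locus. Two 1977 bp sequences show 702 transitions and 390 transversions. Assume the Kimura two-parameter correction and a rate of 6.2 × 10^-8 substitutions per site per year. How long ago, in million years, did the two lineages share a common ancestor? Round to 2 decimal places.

10.61

P = 702/1977 ≈ 0.355083 and Q = 390/1977 ≈ 0.197269.
Under the Kimura two-parameter model, d = −½ ln(1 − 2P − Q) − ¼ ln(1 − 2Q).
1 − 2P − Q = 0.092565, giving −½ ln(0.092565) = 1.189922.
1 − 2Q = 0.605462, giving −¼ ln(0.605462) = 0.125441.
d = 1.189922 + 0.125441 = 1.315363.
Under a molecular clock d = 2μt, so t = d/(2μ) = 1.315363 / (2 × 6.2 × 10^-8) = 10.61 million years.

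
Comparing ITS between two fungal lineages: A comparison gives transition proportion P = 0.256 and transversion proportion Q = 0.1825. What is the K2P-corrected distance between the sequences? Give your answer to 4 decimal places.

Under the Kimura two-parameter model, d = −½ ln(1 − 2P − Q) − ¼ ln(1 − 2Q).
1 − 2P − Q = 0.3055, giving −½ ln(0.3055) = 0.592903.
1 − 2Q = 0.635, giving −¼ ln(0.635) = 0.113533.
d = 0.592903 + 0.113533 = 0.706436.

0.7064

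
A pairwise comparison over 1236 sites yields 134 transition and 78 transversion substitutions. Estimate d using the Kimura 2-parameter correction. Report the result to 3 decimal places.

0.198

P = 134/1236 ≈ 0.108414 and Q = 78/1236 ≈ 0.063107.
Under the Kimura two-parameter model, d = −½ ln(1 − 2P − Q) − ¼ ln(1 − 2Q).
1 − 2P − Q = 0.720065, giving −½ ln(0.720065) = 0.164207.
1 − 2Q = 0.873786, giving −¼ ln(0.873786) = 0.033730.
d = 0.164207 + 0.033730 = 0.197937.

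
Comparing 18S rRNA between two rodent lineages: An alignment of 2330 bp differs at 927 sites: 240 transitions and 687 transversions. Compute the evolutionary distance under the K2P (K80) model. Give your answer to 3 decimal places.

P = 240/2330 ≈ 0.103004 and Q = 687/2330 ≈ 0.29485.
Under the Kimura two-parameter model, d = −½ ln(1 − 2P − Q) − ¼ ln(1 − 2Q).
1 − 2P − Q = 0.499142, giving −½ ln(0.499142) = 0.347432.
1 − 2Q = 0.4103, giving −¼ ln(0.4103) = 0.222717.
d = 0.347432 + 0.222717 = 0.570149.

0.570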